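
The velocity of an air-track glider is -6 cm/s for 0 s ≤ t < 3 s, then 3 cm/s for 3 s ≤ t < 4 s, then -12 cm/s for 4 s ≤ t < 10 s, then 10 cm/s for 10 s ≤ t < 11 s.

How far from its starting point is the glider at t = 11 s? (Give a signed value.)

Displacement is the signed area under the v-t curve.
0–3 s: -6 × 3 = -18 cm
3–4 s: 3 × 1 = 3 cm
4–10 s: -12 × 6 = -72 cm
10–11 s: 10 × 1 = 10 cm
Net displacement = -77 cm

-77 cm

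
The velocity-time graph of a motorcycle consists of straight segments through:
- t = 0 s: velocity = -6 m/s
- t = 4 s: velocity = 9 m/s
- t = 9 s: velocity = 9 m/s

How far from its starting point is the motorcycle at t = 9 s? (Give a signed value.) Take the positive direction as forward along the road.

Displacement is the signed area under the v-t curve.
0–4 s: ½(-6 + 9)(4) = 6 m
4–9 s: 9 × 5 = 45 m
Net displacement = 51 m

51 m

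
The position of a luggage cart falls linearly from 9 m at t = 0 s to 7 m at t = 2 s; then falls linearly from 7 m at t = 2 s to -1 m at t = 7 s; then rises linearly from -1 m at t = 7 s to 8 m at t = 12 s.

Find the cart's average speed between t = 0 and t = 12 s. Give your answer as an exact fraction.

Average speed = (total path length)/(elapsed time); on a piecewise-linear x-t graph the path length is Σ|Δx|.
0–2 s: |Δx| = |7 − 9| = 2 m
2–7 s: |Δx| = |-1 − 7| = 8 m
7–12 s: |Δx| = |8 − -1| = 9 m
Total path = 19 m; average speed = 19/12 = 19/12 m/s.

19/12 m/s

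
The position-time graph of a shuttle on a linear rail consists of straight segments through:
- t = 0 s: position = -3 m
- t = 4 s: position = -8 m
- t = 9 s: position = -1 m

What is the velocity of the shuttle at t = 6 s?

1.4 m/s

Velocity is the slope of the x-t graph on 4–9 s: (-1 − -8)/(9 − 4) = 1.4 m/s.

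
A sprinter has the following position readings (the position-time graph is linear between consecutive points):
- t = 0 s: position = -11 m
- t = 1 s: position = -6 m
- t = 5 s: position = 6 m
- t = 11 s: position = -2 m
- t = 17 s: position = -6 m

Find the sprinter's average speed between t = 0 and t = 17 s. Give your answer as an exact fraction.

Average speed = (total path length)/(elapsed time); on a piecewise-linear x-t graph the path length is Σ|Δx|.
0–1 s: |Δx| = |-6 − -11| = 5 m
1–5 s: |Δx| = |6 − -6| = 12 m
5–11 s: |Δx| = |-2 − 6| = 8 m
11–17 s: |Δx| = |-6 − -2| = 4 m
Total path = 29 m; average speed = 29/17 = 29/17 m/s.

29/17 m/s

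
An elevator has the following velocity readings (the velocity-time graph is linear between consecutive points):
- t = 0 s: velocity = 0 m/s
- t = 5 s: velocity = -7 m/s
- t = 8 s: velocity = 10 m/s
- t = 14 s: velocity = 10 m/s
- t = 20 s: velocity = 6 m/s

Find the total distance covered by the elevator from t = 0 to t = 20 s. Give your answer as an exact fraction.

2357/17 m

Total distance travelled is ∫|v| dt — sum the magnitudes of each area piece.
0–5 s: |½(0 + -7)(5)| = 17.5 m
5–8 s: v = 0 at t = 106/17 s; triangle areas 147/34 + 150/17 = 447/34 m
8–14 s: |10| × 6 = 60 m
14–20 s: |½(10 + 6)(6)| = 48 m
Total distance = 2357/17 m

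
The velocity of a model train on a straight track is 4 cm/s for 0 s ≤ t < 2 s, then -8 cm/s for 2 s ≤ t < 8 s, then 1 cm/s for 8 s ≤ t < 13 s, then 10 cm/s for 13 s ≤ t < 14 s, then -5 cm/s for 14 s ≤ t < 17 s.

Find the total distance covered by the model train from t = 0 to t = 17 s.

Distance (not displacement) is the total path length: add the absolute areas under v-t.
0–2 s: |4| × 2 = 8 cm
2–8 s: |-8| × 6 = 48 cm
8–13 s: |1| × 5 = 5 cm
13–14 s: |10| × 1 = 10 cm
14–17 s: |-5| × 3 = 15 cm
Total distance = 86 cm

86 cm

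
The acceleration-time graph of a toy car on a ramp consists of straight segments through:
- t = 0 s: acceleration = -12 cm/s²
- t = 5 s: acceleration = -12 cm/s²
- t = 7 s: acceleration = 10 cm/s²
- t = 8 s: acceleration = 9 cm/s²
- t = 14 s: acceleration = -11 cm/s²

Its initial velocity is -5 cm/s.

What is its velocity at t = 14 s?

Δv equals the area under the a-t graph; then v = v₀ + Δv.
0–5 s: -12 × 5 = -60 cm/s
5–7 s: ½(-12 + 10)(2) = -2 cm/s
7–8 s: ½(10 + 9)(1) = 9.5 cm/s
8–14 s: ½(9 + -11)(6) = -6 cm/s
Δv = -58.5 cm/s, so v(14) = -5 + (-58.5) = -63.5 cm/s.

-63.5 cm/s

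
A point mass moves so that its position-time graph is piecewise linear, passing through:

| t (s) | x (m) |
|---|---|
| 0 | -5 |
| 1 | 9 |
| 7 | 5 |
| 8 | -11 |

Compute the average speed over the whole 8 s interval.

Average speed = (total path length)/(elapsed time); on a piecewise-linear x-t graph the path length is Σ|Δx|.
0–1 s: |Δx| = |9 − -5| = 14 m
1–7 s: |Δx| = |5 − 9| = 4 m
7–8 s: |Δx| = |-11 − 5| = 16 m
Total path = 34 m; average speed = 34/8 = 4.25 m/s.

4.25 m/s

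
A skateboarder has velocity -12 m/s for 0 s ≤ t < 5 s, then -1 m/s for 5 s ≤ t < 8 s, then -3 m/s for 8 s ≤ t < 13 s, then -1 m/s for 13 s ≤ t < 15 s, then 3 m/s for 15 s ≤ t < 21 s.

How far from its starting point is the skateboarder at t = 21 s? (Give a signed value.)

-62 m

Displacement is the signed area under the v-t curve.
0–5 s: -12 × 5 = -60 m
5–8 s: -1 × 3 = -3 m
8–13 s: -3 × 5 = -15 m
13–15 s: -1 × 2 = -2 m
15–21 s: 3 × 6 = 18 m
Net displacement = -62 m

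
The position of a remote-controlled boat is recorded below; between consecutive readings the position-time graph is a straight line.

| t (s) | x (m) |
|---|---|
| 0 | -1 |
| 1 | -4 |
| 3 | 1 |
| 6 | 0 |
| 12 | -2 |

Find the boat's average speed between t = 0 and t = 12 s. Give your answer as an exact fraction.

11/12 m/s

Average speed = (total path length)/(elapsed time); on a piecewise-linear x-t graph the path length is Σ|Δx|.
0–1 s: |Δx| = |-4 − -1| = 3 m
1–3 s: |Δx| = |1 − -4| = 5 m
3–6 s: |Δx| = |0 − 1| = 1 m
6–12 s: |Δx| = |-2 − 0| = 2 m
Total path = 11 m; average speed = 11/12 = 11/12 m/s.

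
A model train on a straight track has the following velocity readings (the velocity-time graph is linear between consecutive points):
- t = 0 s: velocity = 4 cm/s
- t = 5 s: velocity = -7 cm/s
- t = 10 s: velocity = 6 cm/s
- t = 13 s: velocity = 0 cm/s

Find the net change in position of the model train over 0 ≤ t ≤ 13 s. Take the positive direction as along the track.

Net displacement equals the area under the velocity-time graph (areas below the axis count negative).
0–5 s: ½(4 + -7)(5) = -7.5 cm
5–10 s: ½(-7 + 6)(5) = -2.5 cm
10–13 s: ½(6 + 0)(3) = 9 cm
Net displacement = -1 cm

-1 cm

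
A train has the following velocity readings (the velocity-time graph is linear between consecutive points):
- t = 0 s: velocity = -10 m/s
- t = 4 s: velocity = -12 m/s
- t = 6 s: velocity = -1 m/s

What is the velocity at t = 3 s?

On 0–4 s the graph is linear from -10 to -12 m/s: v(3) = -10 + (-12 − -10)·(3 − 0)/(4 − 0) = -11.5 m/s.

-11.5 m/s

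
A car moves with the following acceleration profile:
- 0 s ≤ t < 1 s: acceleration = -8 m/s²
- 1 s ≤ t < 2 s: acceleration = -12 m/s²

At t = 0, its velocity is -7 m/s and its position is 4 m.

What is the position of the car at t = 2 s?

On each constant-a segment, Δv = aΔt and Δx = v₀Δt + ½aΔt²; chain segment to segment.
0–1 s: v starts -7 m/s; Δx = -7·1 + ½·-8·1² = -11 m; v ends -15 m/s.
1–2 s: v starts -15 m/s; Δx = -15·1 + ½·-12·1² = -21 m; v ends -27 m/s.
x(2) = 4 + Σ Δx = -28 m.

-28 m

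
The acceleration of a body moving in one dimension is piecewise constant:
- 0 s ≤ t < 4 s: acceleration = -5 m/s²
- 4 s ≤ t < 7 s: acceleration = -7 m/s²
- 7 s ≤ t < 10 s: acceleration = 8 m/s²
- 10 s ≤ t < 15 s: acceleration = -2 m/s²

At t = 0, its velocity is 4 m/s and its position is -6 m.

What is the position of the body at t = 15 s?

On each constant-a segment, Δv = aΔt and Δx = v₀Δt + ½aΔt²; chain segment to segment.
0–4 s: v starts 4 m/s; Δx = 4·4 + ½·-5·4² = -24 m; v ends -16 m/s.
4–7 s: v starts -16 m/s; Δx = -16·3 + ½·-7·3² = -79.5 m; v ends -37 m/s.
7–10 s: v starts -37 m/s; Δx = -37·3 + ½·8·3² = -75 m; v ends -13 m/s.
10–15 s: v starts -13 m/s; Δx = -13·5 + ½·-2·5² = -90 m; v ends -23 m/s.
x(15) = -6 + Σ Δx = -274.5 m.

-274.5 m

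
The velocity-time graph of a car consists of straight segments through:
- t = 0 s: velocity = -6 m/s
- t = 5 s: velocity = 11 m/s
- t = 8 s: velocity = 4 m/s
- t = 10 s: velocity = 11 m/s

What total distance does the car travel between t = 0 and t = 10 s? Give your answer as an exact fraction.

1030/17 m

Distance (not displacement) is the total path length: add the absolute areas under v-t.
0–5 s: v = 0 at t = 30/17 s; triangle areas 90/17 + 605/34 = 785/34 m
5–8 s: |½(11 + 4)(3)| = 22.5 m
8–10 s: |½(4 + 11)(2)| = 15 m
Total distance = 1030/17 m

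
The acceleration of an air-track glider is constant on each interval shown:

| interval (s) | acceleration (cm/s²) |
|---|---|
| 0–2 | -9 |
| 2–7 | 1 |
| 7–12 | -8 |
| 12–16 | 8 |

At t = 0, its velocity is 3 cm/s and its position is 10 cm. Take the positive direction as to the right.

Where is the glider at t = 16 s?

On each constant-a segment, Δv = aΔt and Δx = v₀Δt + ½aΔt²; chain segment to segment.
0–2 s: v starts 3 cm/s; Δx = 3·2 + ½·-9·2² = -12 cm; v ends -15 cm/s.
2–7 s: v starts -15 cm/s; Δx = -15·5 + ½·1·5² = -62.5 cm; v ends -10 cm/s.
7–12 s: v starts -10 cm/s; Δx = -10·5 + ½·-8·5² = -150 cm; v ends -50 cm/s.
12–16 s: v starts -50 cm/s; Δx = -50·4 + ½·8·4² = -136 cm; v ends -18 cm/s.
x(16) = 10 + Σ Δx = -350.5 cm.

-350.5 cm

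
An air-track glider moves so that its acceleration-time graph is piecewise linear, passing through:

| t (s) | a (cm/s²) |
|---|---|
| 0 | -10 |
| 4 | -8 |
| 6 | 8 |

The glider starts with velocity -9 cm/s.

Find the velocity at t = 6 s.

-45 cm/s

Δv equals the area under the a-t graph; then v = v₀ + Δv.
0–4 s: ½(-10 + -8)(4) = -36 cm/s
4–6 s: ½(-8 + 8)(2) = 0 cm/s
Δv = -36 cm/s, so v(6) = -9 + (-36) = -45 cm/s.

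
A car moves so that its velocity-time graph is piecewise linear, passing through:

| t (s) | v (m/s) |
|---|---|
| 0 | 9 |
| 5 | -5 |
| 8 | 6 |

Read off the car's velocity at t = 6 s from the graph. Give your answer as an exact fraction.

On 5–8 s the graph is linear from -5 to 6 m/s: v(6) = -5 + (6 − -5)·(6 − 5)/(8 − 5) = -4/3 m/s.

-4/3 m/s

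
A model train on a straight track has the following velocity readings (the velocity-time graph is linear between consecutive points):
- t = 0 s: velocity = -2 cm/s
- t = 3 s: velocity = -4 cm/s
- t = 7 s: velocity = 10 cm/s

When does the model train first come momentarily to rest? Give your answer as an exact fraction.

v changes sign on 3–7 s (from -4 to 10); the graph is linear there, so v = 0 at t = 3 + (4)·(7 − 3)/(10 − -4) = 29/7 s.

t = 29/7 s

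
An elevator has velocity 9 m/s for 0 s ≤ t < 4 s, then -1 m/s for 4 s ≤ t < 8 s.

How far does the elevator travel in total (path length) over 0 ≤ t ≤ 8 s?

Total distance travelled is ∫|v| dt — sum the magnitudes of each area piece.
0–4 s: |9| × 4 = 36 m
4–8 s: |-1| × 4 = 4 m
Total distance = 40 m

40 m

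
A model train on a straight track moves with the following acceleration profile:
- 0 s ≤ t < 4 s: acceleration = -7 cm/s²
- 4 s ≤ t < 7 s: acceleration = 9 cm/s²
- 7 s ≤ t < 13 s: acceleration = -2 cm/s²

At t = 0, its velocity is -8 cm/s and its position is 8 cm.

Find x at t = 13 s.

-237.5 cm

On each constant-a segment, Δv = aΔt and Δx = v₀Δt + ½aΔt²; chain segment to segment.
0–4 s: v starts -8 cm/s; Δx = -8·4 + ½·-7·4² = -88 cm; v ends -36 cm/s.
4–7 s: v starts -36 cm/s; Δx = -36·3 + ½·9·3² = -67.5 cm; v ends -9 cm/s.
7–13 s: v starts -9 cm/s; Δx = -9·6 + ½·-2·6² = -90 cm; v ends -21 cm/s.
x(13) = 8 + Σ Δx = -237.5 cm.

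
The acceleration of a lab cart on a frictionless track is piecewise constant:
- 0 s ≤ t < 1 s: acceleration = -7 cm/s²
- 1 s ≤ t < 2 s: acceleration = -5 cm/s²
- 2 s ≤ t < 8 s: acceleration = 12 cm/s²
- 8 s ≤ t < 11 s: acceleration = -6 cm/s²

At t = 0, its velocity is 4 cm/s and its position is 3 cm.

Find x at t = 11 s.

331 cm

On each constant-a segment, Δv = aΔt and Δx = v₀Δt + ½aΔt²; chain segment to segment.
0–1 s: v starts 4 cm/s; Δx = 4·1 + ½·-7·1² = 0.5 cm; v ends -3 cm/s.
1–2 s: v starts -3 cm/s; Δx = -3·1 + ½·-5·1² = -5.5 cm; v ends -8 cm/s.
2–8 s: v starts -8 cm/s; Δx = -8·6 + ½·12·6² = 168 cm; v ends 64 cm/s.
8–11 s: v starts 64 cm/s; Δx = 64·3 + ½·-6·3² = 165 cm; v ends 46 cm/s.
x(11) = 3 + Σ Δx = 331 cm.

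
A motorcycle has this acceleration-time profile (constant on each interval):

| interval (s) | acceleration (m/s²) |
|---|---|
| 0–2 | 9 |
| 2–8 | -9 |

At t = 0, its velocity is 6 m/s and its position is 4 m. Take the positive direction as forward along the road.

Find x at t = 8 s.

On each constant-a segment, Δv = aΔt and Δx = v₀Δt + ½aΔt²; chain segment to segment.
0–2 s: v starts 6 m/s; Δx = 6·2 + ½·9·2² = 30 m; v ends 24 m/s.
2–8 s: v starts 24 m/s; Δx = 24·6 + ½·-9·6² = -18 m; v ends -30 m/s.
x(8) = 4 + Σ Δx = 16 m.

16 m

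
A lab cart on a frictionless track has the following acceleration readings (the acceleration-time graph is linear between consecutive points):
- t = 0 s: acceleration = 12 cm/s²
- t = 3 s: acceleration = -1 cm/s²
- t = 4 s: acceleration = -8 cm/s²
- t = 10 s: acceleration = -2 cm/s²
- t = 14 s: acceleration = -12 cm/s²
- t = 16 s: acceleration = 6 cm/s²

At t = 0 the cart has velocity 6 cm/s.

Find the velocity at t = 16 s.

-46 cm/s

Δv equals the area under the a-t graph; then v = v₀ + Δv.
0–3 s: ½(12 + -1)(3) = 16.5 cm/s
3–4 s: ½(-1 + -8)(1) = -4.5 cm/s
4–10 s: ½(-8 + -2)(6) = -30 cm/s
10–14 s: ½(-2 + -12)(4) = -28 cm/s
14–16 s: ½(-12 + 6)(2) = -6 cm/s
Δv = -52 cm/s, so v(16) = 6 + (-52) = -46 cm/s.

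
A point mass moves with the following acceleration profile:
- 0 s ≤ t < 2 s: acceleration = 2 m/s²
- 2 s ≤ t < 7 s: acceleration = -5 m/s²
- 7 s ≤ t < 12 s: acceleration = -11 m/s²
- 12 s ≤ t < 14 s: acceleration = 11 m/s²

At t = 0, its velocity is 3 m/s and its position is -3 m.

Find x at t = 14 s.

On each constant-a segment, Δv = aΔt and Δx = v₀Δt + ½aΔt²; chain segment to segment.
0–2 s: v starts 3 m/s; Δx = 3·2 + ½·2·2² = 10 m; v ends 7 m/s.
2–7 s: v starts 7 m/s; Δx = 7·5 + ½·-5·5² = -27.5 m; v ends -18 m/s.
7–12 s: v starts -18 m/s; Δx = -18·5 + ½·-11·5² = -227.5 m; v ends -73 m/s.
12–14 s: v starts -73 m/s; Δx = -73·2 + ½·11·2² = -124 m; v ends -51 m/s.
x(14) = -3 + Σ Δx = -372 m.

-372 m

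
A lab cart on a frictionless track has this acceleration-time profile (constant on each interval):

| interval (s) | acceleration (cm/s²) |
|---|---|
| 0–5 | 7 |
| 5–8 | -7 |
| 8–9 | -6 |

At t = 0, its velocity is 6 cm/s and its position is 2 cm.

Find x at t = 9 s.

On each constant-a segment, Δv = aΔt and Δx = v₀Δt + ½aΔt²; chain segment to segment.
0–5 s: v starts 6 cm/s; Δx = 6·5 + ½·7·5² = 117.5 cm; v ends 41 cm/s.
5–8 s: v starts 41 cm/s; Δx = 41·3 + ½·-7·3² = 91.5 cm; v ends 20 cm/s.
8–9 s: v starts 20 cm/s; Δx = 20·1 + ½·-6·1² = 17 cm; v ends 14 cm/s.
x(9) = 2 + Σ Δx = 228 cm.

228 cm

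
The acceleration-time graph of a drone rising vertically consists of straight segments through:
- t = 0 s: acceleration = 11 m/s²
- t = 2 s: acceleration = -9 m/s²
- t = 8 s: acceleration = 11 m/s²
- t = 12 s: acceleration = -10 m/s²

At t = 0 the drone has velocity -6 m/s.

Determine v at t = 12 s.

4 m/s

Δv equals the area under the a-t graph; then v = v₀ + Δv.
0–2 s: ½(11 + -9)(2) = 2 m/s
2–8 s: ½(-9 + 11)(6) = 6 m/s
8–12 s: ½(11 + -10)(4) = 2 m/s
Δv = 10 m/s, so v(12) = -6 + (10) = 4 m/s.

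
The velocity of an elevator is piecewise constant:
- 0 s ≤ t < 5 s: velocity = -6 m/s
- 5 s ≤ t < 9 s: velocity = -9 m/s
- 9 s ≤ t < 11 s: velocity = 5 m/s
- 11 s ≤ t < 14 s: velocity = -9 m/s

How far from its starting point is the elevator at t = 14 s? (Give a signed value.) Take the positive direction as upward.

Net displacement equals the area under the velocity-time graph (areas below the axis count negative).
0–5 s: -6 × 5 = -30 m
5–9 s: -9 × 4 = -36 m
9–11 s: 5 × 2 = 10 m
11–14 s: -9 × 3 = -27 m
Net displacement = -83 m

-83 m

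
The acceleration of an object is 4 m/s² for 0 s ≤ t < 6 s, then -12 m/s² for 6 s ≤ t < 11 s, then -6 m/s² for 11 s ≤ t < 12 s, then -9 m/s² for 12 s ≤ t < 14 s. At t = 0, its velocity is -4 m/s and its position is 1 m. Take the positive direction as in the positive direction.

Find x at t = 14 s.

-154 m

On each constant-a segment, Δv = aΔt and Δx = v₀Δt + ½aΔt²; chain segment to segment.
0–6 s: v starts -4 m/s; Δx = -4·6 + ½·4·6² = 48 m; v ends 20 m/s.
6–11 s: v starts 20 m/s; Δx = 20·5 + ½·-12·5² = -50 m; v ends -40 m/s.
11–12 s: v starts -40 m/s; Δx = -40·1 + ½·-6·1² = -43 m; v ends -46 m/s.
12–14 s: v starts -46 m/s; Δx = -46·2 + ½·-9·2² = -110 m; v ends -64 m/s.
x(14) = 1 + Σ Δx = -154 m.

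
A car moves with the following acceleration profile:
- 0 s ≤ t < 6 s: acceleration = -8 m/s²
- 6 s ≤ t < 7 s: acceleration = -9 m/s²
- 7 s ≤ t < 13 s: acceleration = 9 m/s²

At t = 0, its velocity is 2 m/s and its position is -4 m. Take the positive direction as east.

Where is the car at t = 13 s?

-354.5 m

On each constant-a segment, Δv = aΔt and Δx = v₀Δt + ½aΔt²; chain segment to segment.
0–6 s: v starts 2 m/s; Δx = 2·6 + ½·-8·6² = -132 m; v ends -46 m/s.
6–7 s: v starts -46 m/s; Δx = -46·1 + ½·-9·1² = -50.5 m; v ends -55 m/s.
7–13 s: v starts -55 m/s; Δx = -55·6 + ½·9·6² = -168 m; v ends -1 m/s.
x(13) = -4 + Σ Δx = -354.5 m.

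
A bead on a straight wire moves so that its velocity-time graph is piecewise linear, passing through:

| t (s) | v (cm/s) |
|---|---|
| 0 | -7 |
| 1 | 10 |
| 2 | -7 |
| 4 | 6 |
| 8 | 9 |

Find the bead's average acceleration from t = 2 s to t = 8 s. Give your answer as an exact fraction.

8/3 cm/s²

Average acceleration = Δv/Δt = (9 − -7)/(8 − 2) = 8/3 cm/s².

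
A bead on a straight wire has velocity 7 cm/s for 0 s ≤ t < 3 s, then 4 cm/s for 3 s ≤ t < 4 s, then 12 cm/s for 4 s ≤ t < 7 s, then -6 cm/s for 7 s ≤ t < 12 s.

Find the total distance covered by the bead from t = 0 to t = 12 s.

91 cm

Distance (not displacement) is the total path length: add the absolute areas under v-t.
0–3 s: |7| × 3 = 21 cm
3–4 s: |4| × 1 = 4 cm
4–7 s: |12| × 3 = 36 cm
7–12 s: |-6| × 5 = 30 cm
Total distance = 91 cm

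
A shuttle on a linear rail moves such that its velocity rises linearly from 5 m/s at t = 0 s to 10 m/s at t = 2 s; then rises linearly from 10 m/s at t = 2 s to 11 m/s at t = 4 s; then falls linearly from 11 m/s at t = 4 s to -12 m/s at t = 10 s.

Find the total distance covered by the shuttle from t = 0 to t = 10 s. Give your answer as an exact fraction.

1623/23 m

Distance (not displacement) is the total path length: add the absolute areas under v-t.
0–2 s: |½(5 + 10)(2)| = 15 m
2–4 s: |½(10 + 11)(2)| = 21 m
4–10 s: v = 0 at t = 158/23 s; triangle areas 363/23 + 432/23 = 795/23 m
Total distance = 1623/23 m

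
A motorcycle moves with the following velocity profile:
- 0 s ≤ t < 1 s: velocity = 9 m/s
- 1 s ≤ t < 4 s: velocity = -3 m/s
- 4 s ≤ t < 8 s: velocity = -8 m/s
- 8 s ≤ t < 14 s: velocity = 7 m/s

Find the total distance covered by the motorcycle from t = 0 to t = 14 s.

Distance (not displacement) is the total path length: add the absolute areas under v-t.
0–1 s: |9| × 1 = 9 m
1–4 s: |-3| × 3 = 9 m
4–8 s: |-8| × 4 = 32 m
8–14 s: |7| × 6 = 42 m
Total distance = 92 m

92 m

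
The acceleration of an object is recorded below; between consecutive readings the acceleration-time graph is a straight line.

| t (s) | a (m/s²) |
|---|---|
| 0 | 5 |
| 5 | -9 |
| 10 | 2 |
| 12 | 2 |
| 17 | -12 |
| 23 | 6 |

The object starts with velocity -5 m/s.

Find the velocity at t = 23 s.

-71.5 m/s

Δv equals the area under the a-t graph; then v = v₀ + Δv.
0–5 s: ½(5 + -9)(5) = -10 m/s
5–10 s: ½(-9 + 2)(5) = -17.5 m/s
10–12 s: 2 × 2 = 4 m/s
12–17 s: ½(2 + -12)(5) = -25 m/s
17–23 s: ½(-12 + 6)(6) = -18 m/s
Δv = -66.5 m/s, so v(23) = -5 + (-66.5) = -71.5 m/s.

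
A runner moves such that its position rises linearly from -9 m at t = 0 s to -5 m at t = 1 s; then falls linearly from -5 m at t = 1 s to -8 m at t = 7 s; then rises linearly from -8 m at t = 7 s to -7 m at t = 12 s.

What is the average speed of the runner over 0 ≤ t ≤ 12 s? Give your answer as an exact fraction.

2/3 m/s

Average speed = (total path length)/(elapsed time); on a piecewise-linear x-t graph the path length is Σ|Δx|.
0–1 s: |Δx| = |-5 − -9| = 4 m
1–7 s: |Δx| = |-8 − -5| = 3 m
7–12 s: |Δx| = |-7 − -8| = 1 m
Total path = 8 m; average speed = 8/12 = 2/3 m/s.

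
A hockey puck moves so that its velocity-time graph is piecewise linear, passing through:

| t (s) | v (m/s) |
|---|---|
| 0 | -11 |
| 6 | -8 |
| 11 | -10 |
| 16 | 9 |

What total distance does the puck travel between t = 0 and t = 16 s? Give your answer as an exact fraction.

Distance (not displacement) is the total path length: add the absolute areas under v-t.
0–6 s: |½(-11 + -8)(6)| = 57 m
6–11 s: |½(-8 + -10)(5)| = 45 m
11–16 s: v = 0 at t = 259/19 s; triangle areas 250/19 + 405/38 = 905/38 m
Total distance = 4781/38 m

4781/38 m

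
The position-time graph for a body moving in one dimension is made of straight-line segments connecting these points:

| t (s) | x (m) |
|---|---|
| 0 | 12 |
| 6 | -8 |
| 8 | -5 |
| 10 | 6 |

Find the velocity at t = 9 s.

5.5 m/s

Velocity is the slope of the x-t graph on 8–10 s: (6 − -5)/(10 − 8) = 5.5 m/s.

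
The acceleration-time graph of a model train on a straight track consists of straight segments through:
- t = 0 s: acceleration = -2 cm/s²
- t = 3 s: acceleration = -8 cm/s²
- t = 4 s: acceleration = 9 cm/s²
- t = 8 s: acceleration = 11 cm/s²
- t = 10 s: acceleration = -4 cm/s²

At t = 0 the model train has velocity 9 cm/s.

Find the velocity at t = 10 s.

Δv equals the area under the a-t graph; then v = v₀ + Δv.
0–3 s: ½(-2 + -8)(3) = -15 cm/s
3–4 s: ½(-8 + 9)(1) = 0.5 cm/s
4–8 s: ½(9 + 11)(4) = 40 cm/s
8–10 s: ½(11 + -4)(2) = 7 cm/s
Δv = 32.5 cm/s, so v(10) = 9 + (32.5) = 41.5 cm/s.

41.5 cm/s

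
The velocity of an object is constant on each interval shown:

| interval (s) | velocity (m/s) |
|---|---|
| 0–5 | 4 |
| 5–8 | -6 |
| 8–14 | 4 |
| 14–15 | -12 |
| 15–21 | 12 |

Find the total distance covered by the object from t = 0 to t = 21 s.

Distance (not displacement) is the total path length: add the absolute areas under v-t.
0–5 s: |4| × 5 = 20 m
5–8 s: |-6| × 3 = 18 m
8–14 s: |4| × 6 = 24 m
14–15 s: |-12| × 1 = 12 m
15–21 s: |12| × 6 = 72 m
Total distance = 146 m

146 m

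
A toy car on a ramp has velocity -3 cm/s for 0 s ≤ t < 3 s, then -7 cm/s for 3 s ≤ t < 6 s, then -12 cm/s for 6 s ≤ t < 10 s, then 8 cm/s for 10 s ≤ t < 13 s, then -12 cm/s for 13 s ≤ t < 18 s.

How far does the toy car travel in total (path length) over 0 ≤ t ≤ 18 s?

Total distance travelled is ∫|v| dt — sum the magnitudes of each area piece.
0–3 s: |-3| × 3 = 9 cm
3–6 s: |-7| × 3 = 21 cm
6–10 s: |-12| × 4 = 48 cm
10–13 s: |8| × 3 = 24 cm
13–18 s: |-12| × 5 = 60 cm
Total distance = 162 cm

162 cm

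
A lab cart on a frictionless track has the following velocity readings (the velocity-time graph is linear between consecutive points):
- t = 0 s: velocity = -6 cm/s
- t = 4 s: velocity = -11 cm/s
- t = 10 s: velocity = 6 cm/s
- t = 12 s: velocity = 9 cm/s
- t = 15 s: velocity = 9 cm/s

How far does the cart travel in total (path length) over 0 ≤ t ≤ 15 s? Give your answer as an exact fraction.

1763/17 cm

Total distance travelled is ∫|v| dt — sum the magnitudes of each area piece.
0–4 s: |½(-6 + -11)(4)| = 34 cm
4–10 s: v = 0 at t = 134/17 s; triangle areas 363/17 + 108/17 = 471/17 cm
10–12 s: |½(6 + 9)(2)| = 15 cm
12–15 s: |9| × 3 = 27 cm
Total distance = 1763/17 cm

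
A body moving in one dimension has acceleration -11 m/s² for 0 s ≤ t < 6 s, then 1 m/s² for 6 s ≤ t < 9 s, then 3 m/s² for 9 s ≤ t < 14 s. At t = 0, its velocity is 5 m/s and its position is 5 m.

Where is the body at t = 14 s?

-594 m

On each constant-a segment, Δv = aΔt and Δx = v₀Δt + ½aΔt²; chain segment to segment.
0–6 s: v starts 5 m/s; Δx = 5·6 + ½·-11·6² = -168 m; v ends -61 m/s.
6–9 s: v starts -61 m/s; Δx = -61·3 + ½·1·3² = -178.5 m; v ends -58 m/s.
9–14 s: v starts -58 m/s; Δx = -58·5 + ½·3·5² = -252.5 m; v ends -43 m/s.
x(14) = 5 + Σ Δx = -594 m.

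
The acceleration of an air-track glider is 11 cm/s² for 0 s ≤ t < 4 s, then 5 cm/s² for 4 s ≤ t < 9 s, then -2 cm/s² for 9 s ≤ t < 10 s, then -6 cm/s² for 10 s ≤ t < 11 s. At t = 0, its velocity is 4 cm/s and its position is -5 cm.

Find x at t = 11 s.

541.5 cm

On each constant-a segment, Δv = aΔt and Δx = v₀Δt + ½aΔt²; chain segment to segment.
0–4 s: v starts 4 cm/s; Δx = 4·4 + ½·11·4² = 104 cm; v ends 48 cm/s.
4–9 s: v starts 48 cm/s; Δx = 48·5 + ½·5·5² = 302.5 cm; v ends 73 cm/s.
9–10 s: v starts 73 cm/s; Δx = 73·1 + ½·-2·1² = 72 cm; v ends 71 cm/s.
10–11 s: v starts 71 cm/s; Δx = 71·1 + ½·-6·1² = 68 cm; v ends 65 cm/s.
x(11) = -5 + Σ Δx = 541.5 cm.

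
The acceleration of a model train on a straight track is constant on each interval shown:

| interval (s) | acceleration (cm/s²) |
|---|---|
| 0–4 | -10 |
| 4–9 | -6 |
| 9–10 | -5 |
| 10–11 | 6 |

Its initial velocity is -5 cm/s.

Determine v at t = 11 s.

Δv equals the area under the a-t graph; then v = v₀ + Δv.
0–4 s: -10 × 4 = -40 cm/s
4–9 s: -6 × 5 = -30 cm/s
9–10 s: -5 × 1 = -5 cm/s
10–11 s: 6 × 1 = 6 cm/s
Δv = -69 cm/s, so v(11) = -5 + (-69) = -74 cm/s.

-74 cm/s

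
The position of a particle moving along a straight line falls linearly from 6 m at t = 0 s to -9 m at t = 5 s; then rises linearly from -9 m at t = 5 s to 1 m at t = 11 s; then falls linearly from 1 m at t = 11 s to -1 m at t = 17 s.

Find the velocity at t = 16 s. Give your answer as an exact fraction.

-1/3 m/s

Velocity is the slope of the x-t graph on 11–17 s: (-1 − 1)/(17 − 11) = -1/3 m/s.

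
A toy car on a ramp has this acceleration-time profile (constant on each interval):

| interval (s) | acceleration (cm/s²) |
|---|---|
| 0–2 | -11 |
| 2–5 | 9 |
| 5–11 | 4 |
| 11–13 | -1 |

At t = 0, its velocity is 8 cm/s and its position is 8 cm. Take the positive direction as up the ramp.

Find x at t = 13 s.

222.5 cm

On each constant-a segment, Δv = aΔt and Δx = v₀Δt + ½aΔt²; chain segment to segment.
0–2 s: v starts 8 cm/s; Δx = 8·2 + ½·-11·2² = -6 cm; v ends -14 cm/s.
2–5 s: v starts -14 cm/s; Δx = -14·3 + ½·9·3² = -1.5 cm; v ends 13 cm/s.
5–11 s: v starts 13 cm/s; Δx = 13·6 + ½·4·6² = 150 cm; v ends 37 cm/s.
11–13 s: v starts 37 cm/s; Δx = 37·2 + ½·-1·2² = 72 cm; v ends 35 cm/s.
x(13) = 8 + Σ Δx = 222.5 cm.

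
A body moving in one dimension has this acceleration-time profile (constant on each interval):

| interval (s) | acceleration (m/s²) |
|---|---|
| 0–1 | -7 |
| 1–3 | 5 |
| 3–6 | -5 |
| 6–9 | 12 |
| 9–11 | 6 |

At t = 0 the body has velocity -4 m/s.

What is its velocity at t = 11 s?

32 m/s

Δv equals the area under the a-t graph; then v = v₀ + Δv.
0–1 s: -7 × 1 = -7 m/s
1–3 s: 5 × 2 = 10 m/s
3–6 s: -5 × 3 = -15 m/s
6–9 s: 12 × 3 = 36 m/s
9–11 s: 6 × 2 = 12 m/s
Δv = 36 m/s, so v(11) = -4 + (36) = 32 m/s.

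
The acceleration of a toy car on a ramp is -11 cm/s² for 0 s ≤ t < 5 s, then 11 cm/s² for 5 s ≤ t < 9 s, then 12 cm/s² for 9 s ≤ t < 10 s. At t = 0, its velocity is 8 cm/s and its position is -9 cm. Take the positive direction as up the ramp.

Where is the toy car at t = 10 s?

On each constant-a segment, Δv = aΔt and Δx = v₀Δt + ½aΔt²; chain segment to segment.
0–5 s: v starts 8 cm/s; Δx = 8·5 + ½·-11·5² = -97.5 cm; v ends -47 cm/s.
5–9 s: v starts -47 cm/s; Δx = -47·4 + ½·11·4² = -100 cm; v ends -3 cm/s.
9–10 s: v starts -3 cm/s; Δx = -3·1 + ½·12·1² = 3 cm; v ends 9 cm/s.
x(10) = -9 + Σ Δx = -203.5 cm.

-203.5 cm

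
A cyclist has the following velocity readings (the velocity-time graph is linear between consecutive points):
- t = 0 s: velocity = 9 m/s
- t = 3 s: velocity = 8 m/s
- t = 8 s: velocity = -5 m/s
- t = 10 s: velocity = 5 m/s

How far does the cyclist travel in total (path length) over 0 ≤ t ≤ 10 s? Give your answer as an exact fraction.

619/13 m

Total distance travelled is ∫|v| dt — sum the magnitudes of each area piece.
0–3 s: |½(9 + 8)(3)| = 25.5 m
3–8 s: v = 0 at t = 79/13 s; triangle areas 160/13 + 125/26 = 445/26 m
8–10 s: v = 0 at t = 9 s; triangle areas 2.5 + 2.5 = 5 m
Total distance = 619/13 m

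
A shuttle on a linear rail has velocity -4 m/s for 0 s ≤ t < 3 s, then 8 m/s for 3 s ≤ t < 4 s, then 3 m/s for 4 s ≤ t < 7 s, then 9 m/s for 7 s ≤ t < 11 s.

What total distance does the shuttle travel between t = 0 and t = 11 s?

65 m

Total distance travelled is ∫|v| dt — sum the magnitudes of each area piece.
0–3 s: |-4| × 3 = 12 m
3–4 s: |8| × 1 = 8 m
4–7 s: |3| × 3 = 9 m
7–11 s: |9| × 4 = 36 m
Total distance = 65 m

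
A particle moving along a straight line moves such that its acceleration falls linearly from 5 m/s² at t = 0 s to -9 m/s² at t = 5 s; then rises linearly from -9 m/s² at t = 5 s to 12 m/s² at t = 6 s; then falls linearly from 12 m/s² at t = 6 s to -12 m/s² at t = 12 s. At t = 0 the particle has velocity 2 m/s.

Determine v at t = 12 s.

-6.5 m/s

Δv equals the area under the a-t graph; then v = v₀ + Δv.
0–5 s: ½(5 + -9)(5) = -10 m/s
5–6 s: ½(-9 + 12)(1) = 1.5 m/s
6–12 s: ½(12 + -12)(6) = 0 m/s
Δv = -8.5 m/s, so v(12) = 2 + (-8.5) = -6.5 m/s.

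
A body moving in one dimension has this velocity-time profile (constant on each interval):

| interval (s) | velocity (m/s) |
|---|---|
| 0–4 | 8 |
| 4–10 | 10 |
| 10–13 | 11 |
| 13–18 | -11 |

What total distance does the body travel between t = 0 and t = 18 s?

Distance (not displacement) is the total path length: add the absolute areas under v-t.
0–4 s: |8| × 4 = 32 m
4–10 s: |10| × 6 = 60 m
10–13 s: |11| × 3 = 33 m
13–18 s: |-11| × 5 = 55 m
Total distance = 180 m

180 m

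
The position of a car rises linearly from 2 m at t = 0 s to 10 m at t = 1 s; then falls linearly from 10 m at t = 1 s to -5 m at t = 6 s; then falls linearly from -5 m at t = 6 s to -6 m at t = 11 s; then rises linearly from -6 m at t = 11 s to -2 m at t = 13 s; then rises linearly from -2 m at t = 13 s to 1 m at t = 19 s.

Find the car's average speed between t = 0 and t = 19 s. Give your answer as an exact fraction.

31/19 m/s

Average speed = (total path length)/(elapsed time); on a piecewise-linear x-t graph the path length is Σ|Δx|.
0–1 s: |Δx| = |10 − 2| = 8 m
1–6 s: |Δx| = |-5 − 10| = 15 m
6–11 s: |Δx| = |-6 − -5| = 1 m
11–13 s: |Δx| = |-2 − -6| = 4 m
13–19 s: |Δx| = |1 − -2| = 3 m
Total path = 31 m; average speed = 31/19 = 31/19 m/s.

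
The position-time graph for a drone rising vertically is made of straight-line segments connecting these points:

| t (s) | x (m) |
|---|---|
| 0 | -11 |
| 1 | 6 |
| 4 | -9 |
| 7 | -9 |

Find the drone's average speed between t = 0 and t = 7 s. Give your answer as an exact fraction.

Average speed = (total path length)/(elapsed time); on a piecewise-linear x-t graph the path length is Σ|Δx|.
0–1 s: |Δx| = |6 − -11| = 17 m
1–4 s: |Δx| = |-9 − 6| = 15 m
4–7 s: |Δx| = |-9 − -9| = 0 m
Total path = 32 m; average speed = 32/7 = 32/7 m/s.

32/7 m/s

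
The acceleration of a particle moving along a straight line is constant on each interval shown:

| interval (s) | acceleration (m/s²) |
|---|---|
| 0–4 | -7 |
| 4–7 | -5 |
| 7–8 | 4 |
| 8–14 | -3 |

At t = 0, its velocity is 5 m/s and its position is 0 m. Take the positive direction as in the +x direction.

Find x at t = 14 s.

On each constant-a segment, Δv = aΔt and Δx = v₀Δt + ½aΔt²; chain segment to segment.
0–4 s: v starts 5 m/s; Δx = 5·4 + ½·-7·4² = -36 m; v ends -23 m/s.
4–7 s: v starts -23 m/s; Δx = -23·3 + ½·-5·3² = -91.5 m; v ends -38 m/s.
7–8 s: v starts -38 m/s; Δx = -38·1 + ½·4·1² = -36 m; v ends -34 m/s.
8–14 s: v starts -34 m/s; Δx = -34·6 + ½·-3·6² = -258 m; v ends -52 m/s.
x(14) = 0 + Σ Δx = -421.5 m.

-421.5 m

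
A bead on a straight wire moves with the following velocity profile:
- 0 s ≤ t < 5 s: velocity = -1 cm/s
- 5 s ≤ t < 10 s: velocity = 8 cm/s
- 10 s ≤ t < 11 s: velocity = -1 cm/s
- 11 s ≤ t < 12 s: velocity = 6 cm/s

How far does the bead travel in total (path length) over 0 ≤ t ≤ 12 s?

Distance (not displacement) is the total path length: add the absolute areas under v-t.
0–5 s: |-1| × 5 = 5 cm
5–10 s: |8| × 5 = 40 cm
10–11 s: |-1| × 1 = 1 cm
11–12 s: |6| × 1 = 6 cm
Total distance = 52 cm

52 cm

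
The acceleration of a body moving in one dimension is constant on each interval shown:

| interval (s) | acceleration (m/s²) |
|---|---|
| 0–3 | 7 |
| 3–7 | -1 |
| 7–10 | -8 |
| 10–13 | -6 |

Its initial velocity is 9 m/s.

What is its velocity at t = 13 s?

Δv equals the area under the a-t graph; then v = v₀ + Δv.
0–3 s: 7 × 3 = 21 m/s
3–7 s: -1 × 4 = -4 m/s
7–10 s: -8 × 3 = -24 m/s
10–13 s: -6 × 3 = -18 m/s
Δv = -25 m/s, so v(13) = 9 + (-25) = -16 m/s.

-16 m/s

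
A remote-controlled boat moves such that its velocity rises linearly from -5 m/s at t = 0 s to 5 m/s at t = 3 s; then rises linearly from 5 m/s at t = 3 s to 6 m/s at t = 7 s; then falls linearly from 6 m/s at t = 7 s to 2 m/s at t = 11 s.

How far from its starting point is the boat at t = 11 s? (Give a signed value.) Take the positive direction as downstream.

Displacement is the signed area under the v-t curve.
0–3 s: ½(-5 + 5)(3) = 0 m
3–7 s: ½(5 + 6)(4) = 22 m
7–11 s: ½(6 + 2)(4) = 16 m
Net displacement = 38 m

38 m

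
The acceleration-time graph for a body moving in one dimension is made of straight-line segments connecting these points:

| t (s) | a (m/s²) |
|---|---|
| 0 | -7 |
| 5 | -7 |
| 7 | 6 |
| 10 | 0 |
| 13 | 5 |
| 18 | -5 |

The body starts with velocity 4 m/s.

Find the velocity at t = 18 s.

Δv equals the area under the a-t graph; then v = v₀ + Δv.
0–5 s: -7 × 5 = -35 m/s
5–7 s: ½(-7 + 6)(2) = -1 m/s
7–10 s: ½(6 + 0)(3) = 9 m/s
10–13 s: ½(0 + 5)(3) = 7.5 m/s
13–18 s: ½(5 + -5)(5) = 0 m/s
Δv = -19.5 m/s, so v(18) = 4 + (-19.5) = -15.5 m/s.

-15.5 m/s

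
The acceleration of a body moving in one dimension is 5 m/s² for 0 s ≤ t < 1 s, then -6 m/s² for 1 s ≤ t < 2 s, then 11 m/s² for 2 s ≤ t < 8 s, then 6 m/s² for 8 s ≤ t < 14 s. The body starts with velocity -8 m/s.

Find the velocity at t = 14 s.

93 m/s

Δv equals the area under the a-t graph; then v = v₀ + Δv.
0–1 s: 5 × 1 = 5 m/s
1–2 s: -6 × 1 = -6 m/s
2–8 s: 11 × 6 = 66 m/s
8–14 s: 6 × 6 = 36 m/s
Δv = 101 m/s, so v(14) = -8 + (101) = 93 m/s.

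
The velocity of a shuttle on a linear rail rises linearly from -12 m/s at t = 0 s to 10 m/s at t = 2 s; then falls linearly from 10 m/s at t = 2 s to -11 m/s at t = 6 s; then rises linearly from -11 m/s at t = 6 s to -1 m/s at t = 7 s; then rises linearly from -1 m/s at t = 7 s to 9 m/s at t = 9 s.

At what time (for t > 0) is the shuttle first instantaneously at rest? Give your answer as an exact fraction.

t = 12/11 s

v changes sign on 0–2 s (from -12 to 10); the graph is linear there, so v = 0 at t = 0 + (12)·(2 − 0)/(10 − -12) = 12/11 s.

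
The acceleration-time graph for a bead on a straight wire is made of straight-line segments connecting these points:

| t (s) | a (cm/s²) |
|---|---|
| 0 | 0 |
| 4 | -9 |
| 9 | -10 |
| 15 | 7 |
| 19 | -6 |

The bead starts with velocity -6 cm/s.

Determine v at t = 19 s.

Δv equals the area under the a-t graph; then v = v₀ + Δv.
0–4 s: ½(0 + -9)(4) = -18 cm/s
4–9 s: ½(-9 + -10)(5) = -47.5 cm/s
9–15 s: ½(-10 + 7)(6) = -9 cm/s
15–19 s: ½(7 + -6)(4) = 2 cm/s
Δv = -72.5 cm/s, so v(19) = -6 + (-72.5) = -78.5 cm/s.

-78.5 cm/s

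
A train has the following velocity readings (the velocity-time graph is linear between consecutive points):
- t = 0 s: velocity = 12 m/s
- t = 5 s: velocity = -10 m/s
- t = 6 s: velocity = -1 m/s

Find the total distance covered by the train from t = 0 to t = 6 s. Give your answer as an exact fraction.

Distance (not displacement) is the total path length: add the absolute areas under v-t.
0–5 s: v = 0 at t = 30/11 s; triangle areas 180/11 + 125/11 = 305/11 m
5–6 s: |½(-10 + -1)(1)| = 5.5 m
Total distance = 731/22 m

731/22 m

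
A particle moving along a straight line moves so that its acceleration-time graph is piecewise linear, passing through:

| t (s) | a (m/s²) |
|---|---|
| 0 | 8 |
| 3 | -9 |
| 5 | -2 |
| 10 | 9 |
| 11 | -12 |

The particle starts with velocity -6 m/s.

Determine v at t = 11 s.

Δv equals the area under the a-t graph; then v = v₀ + Δv.
0–3 s: ½(8 + -9)(3) = -1.5 m/s
3–5 s: ½(-9 + -2)(2) = -11 m/s
5–10 s: ½(-2 + 9)(5) = 17.5 m/s
10–11 s: ½(9 + -12)(1) = -1.5 m/s
Δv = 3.5 m/s, so v(11) = -6 + (3.5) = -2.5 m/s.

-2.5 m/s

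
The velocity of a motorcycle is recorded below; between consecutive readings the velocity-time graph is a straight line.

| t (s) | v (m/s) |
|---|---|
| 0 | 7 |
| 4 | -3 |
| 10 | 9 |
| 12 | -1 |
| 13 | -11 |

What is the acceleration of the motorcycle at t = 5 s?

Acceleration is the slope of the v-t graph on 4–10 s: (9 − -3)/(10 − 4) = 2 m/s².

2 m/s²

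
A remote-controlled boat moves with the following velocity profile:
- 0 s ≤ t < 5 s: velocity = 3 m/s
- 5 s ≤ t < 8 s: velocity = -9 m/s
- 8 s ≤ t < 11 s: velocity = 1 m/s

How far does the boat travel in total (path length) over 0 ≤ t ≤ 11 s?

Distance (not displacement) is the total path length: add the absolute areas under v-t.
0–5 s: |3| × 5 = 15 m
5–8 s: |-9| × 3 = 27 m
8–11 s: |1| × 3 = 3 m
Total distance = 45 m

45 m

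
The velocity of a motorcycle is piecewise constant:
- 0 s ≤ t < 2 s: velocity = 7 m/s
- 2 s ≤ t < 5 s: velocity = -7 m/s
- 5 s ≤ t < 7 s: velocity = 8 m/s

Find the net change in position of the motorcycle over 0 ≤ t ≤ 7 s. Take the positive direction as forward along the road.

9 m

Displacement is the signed area under the v-t curve.
0–2 s: 7 × 2 = 14 m
2–5 s: -7 × 3 = -21 m
5–7 s: 8 × 2 = 16 m
Net displacement = 9 m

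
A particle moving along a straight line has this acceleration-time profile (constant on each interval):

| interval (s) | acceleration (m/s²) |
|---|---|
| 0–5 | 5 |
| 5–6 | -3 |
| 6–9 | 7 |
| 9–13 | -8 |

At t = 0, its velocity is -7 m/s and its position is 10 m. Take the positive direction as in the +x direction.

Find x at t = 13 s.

210.5 m

On each constant-a segment, Δv = aΔt and Δx = v₀Δt + ½aΔt²; chain segment to segment.
0–5 s: v starts -7 m/s; Δx = -7·5 + ½·5·5² = 27.5 m; v ends 18 m/s.
5–6 s: v starts 18 m/s; Δx = 18·1 + ½·-3·1² = 16.5 m; v ends 15 m/s.
6–9 s: v starts 15 m/s; Δx = 15·3 + ½·7·3² = 76.5 m; v ends 36 m/s.
9–13 s: v starts 36 m/s; Δx = 36·4 + ½·-8·4² = 80 m; v ends 4 m/s.
x(13) = 10 + Σ Δx = 210.5 m.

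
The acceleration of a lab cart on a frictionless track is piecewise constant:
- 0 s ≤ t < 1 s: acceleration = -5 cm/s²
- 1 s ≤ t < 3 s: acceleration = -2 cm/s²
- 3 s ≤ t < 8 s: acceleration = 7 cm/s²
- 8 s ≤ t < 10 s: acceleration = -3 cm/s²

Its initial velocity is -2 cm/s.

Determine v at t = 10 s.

18 cm/s

Δv equals the area under the a-t graph; then v = v₀ + Δv.
0–1 s: -5 × 1 = -5 cm/s
1–3 s: -2 × 2 = -4 cm/s
3–8 s: 7 × 5 = 35 cm/s
8–10 s: -3 × 2 = -6 cm/s
Δv = 20 cm/s, so v(10) = -2 + (20) = 18 cm/s.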